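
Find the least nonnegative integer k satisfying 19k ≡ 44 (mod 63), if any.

gcd(63, 19) = 1.
1 divides 44, so solutions exist.
By Bézout, 19·(10) + 63·(-3) = 1.
So 19·(10) ≡ 1 (mod 63); multiply by 44: k ≡ 440 (mod 63).
Smallest nonnegative: k = 440 mod 63 = 62.

62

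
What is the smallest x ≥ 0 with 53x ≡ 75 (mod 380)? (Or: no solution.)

195

gcd(380, 53) = 1.
1 divides 75, so solutions exist.
By Bézout, 53*(-43) + 380*(6) = 1.
So 53*(-43) ≡ 1 (mod 380); multiply by 75: x ≡ -3225 (mod 380).
Smallest nonnegative: x = -3225 mod 380 = 195.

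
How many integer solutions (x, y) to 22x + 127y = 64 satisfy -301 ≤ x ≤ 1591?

gcd(127, 22):
  127 = 5·22 + 17
  22 = 1·17 + 5
  17 = 3·5 + 2
  5 = 2·2 + 1
  2 = 2·1
so gcd(127, 22) = 1.
Back-substitute for Bézout coefficients:
  1 = 5 - 2·2
  ... = 22·(52) + 127·(-9)
Scale by 64: particular solution (3328, -576); reduce x mod 127: (26, -4).
General solution: x = 26 + 127t, y = -4 - 22t for integer t.
-301 ≤ 26 + 127t ≤ 1591 gives t ∈ [-2, 12], which is 15 values.

15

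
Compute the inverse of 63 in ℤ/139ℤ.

64

gcd(139, 63):
  139 = 2*63 + 13
  63 = 4*13 + 11
  13 = 1*11 + 2
  11 = 5*2 + 1
  2 = 2*1
so gcd(139, 63) = 1.
Back-substitute for Bézout coefficients:
  1 = 11 - 5*2
  ... = 63*(64) + 139*(-29)
So 63*64 ≡ 1 (mod 139), and 64 mod 139 = 64.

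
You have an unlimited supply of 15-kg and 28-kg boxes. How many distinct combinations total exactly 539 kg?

1

Need nonnegative integers with 15j + 28k = 539.
gcd(15, 28) = 1, and 15·(-13) + 28·(7) = 1.
So (j₀, k₀) = (-7007, 3773); general j = -7007 + 28t, k = 3773 - 15t.
j ≥ 0 ⇒ t ≥ 251; k ≥ 0 ⇒ t ≤ 251. That's 1 value of t.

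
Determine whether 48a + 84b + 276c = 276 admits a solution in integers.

gcd(84, 48) = 12  (84 = 1×48 + 36, 48 = 1×36 + 12, 36 = 3×12).
gcd(12, 276) = 12.
12 divides 276, so integer solutions exist.

yes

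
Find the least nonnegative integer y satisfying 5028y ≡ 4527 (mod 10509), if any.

gcd(10509, 5028) = 3  (10509 = 2·5028 + 453, 5028 = 11·453 + 45, 453 = 10·45 + 3, 45 = 15·3).
3 divides 4527, so solutions exist.
Back-substituting, 5028·(-232) + 10509·(111) = 3.
So 5028·(-232) ≡ 3 (mod 10509); multiply by 1509: y ≡ -350088 (mod 3503).
Smallest nonnegative: y = -350088 mod 3503 = 212.

212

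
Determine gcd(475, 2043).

gcd(2043, 475):
  2043 = 4*475 + 143
  475 = 3*143 + 46
  143 = 3*46 + 5
  46 = 9*5 + 1
  5 = 5*1
so gcd(2043, 475) = 1.

1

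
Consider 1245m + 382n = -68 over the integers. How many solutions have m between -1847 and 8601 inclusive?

gcd(1245, 382):
  1245 = 3×382 + 99
  382 = 3×99 + 85
  99 = 1×85 + 14
  85 = 6×14 + 1
  14 = 14×1
so gcd(1245, 382) = 1.
Back-substitute for Bézout coefficients:
  1 = 85 - 6×14
  ... = 1245×(-27) + 382×(88)
Scale by -68: particular solution (1836, -5984); reduce m mod 382: (308, -1004).
General solution: m = 308 + 382t, n = -1004 - 1245t for integer t.
-1847 ≤ 308 + 382t ≤ 8601 gives t ∈ [-5, 21], which is 27 values.

27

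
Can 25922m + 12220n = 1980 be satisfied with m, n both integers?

no

gcd(25922, 12220) = 26.
26 does not divide 1980 (remainder 4), so no integer solutions.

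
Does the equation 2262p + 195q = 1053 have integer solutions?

gcd(2262, 195) = 39  (2262 = 11·195 + 117, 195 = 1·117 + 78, 117 = 1·78 + 39, 78 = 2·39).
39 divides 1053, so integer solutions exist.

yes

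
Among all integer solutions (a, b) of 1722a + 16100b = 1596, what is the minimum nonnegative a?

618

gcd(16100, 1722) = 14  (16100 = 9*1722 + 602, 1722 = 2*602 + 518, 602 = 1*518 + 84, 518 = 6*84 + 14, 84 = 6*14).
14 divides 1596, so solutions exist.
Back-substituting, 1722*(187) + 16100*(-20) = 14.
Scale by 1596/14 = 114: (a₀, b₀) = (21318, -2280).
General solution: a = 21318 + 1150t, b = -2280 - 123t for integer t.
a ≥ 0: smallest is 21318 mod 1150 = 618 (at t = -18), with b = -66.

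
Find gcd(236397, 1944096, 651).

gcd(1944096, 236397) = 21.
gcd(21, 651) = 21.

21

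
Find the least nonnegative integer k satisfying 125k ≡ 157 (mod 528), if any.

449

gcd(528, 125) = 1  (528 = 4·125 + 28, 125 = 4·28 + 13, 28 = 2·13 + 2, 13 = 6·2 + 1, 2 = 2·1).
1 divides 157, so solutions exist.
Back-substituting, 125·(245) + 528·(-58) = 1.
So 125·(245) ≡ 1 (mod 528); multiply by 157: k ≡ 38465 (mod 528).
Smallest nonnegative: k = 38465 mod 528 = 449.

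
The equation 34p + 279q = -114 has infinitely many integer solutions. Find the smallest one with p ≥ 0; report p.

210

gcd(279, 34) = 1.
1 divides -114, so solutions exist.
By Bézout, 34*(-41) + 279*(5) = 1.
Scale by -114/1 = -114: (p₀, q₀) = (4674, -570).
General solution: p = 4674 + 279t, q = -570 - 34t for integer t.
p ≥ 0: smallest is 4674 mod 279 = 210 (at t = -16), with q = -26.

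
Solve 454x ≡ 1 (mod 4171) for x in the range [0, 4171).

2159

gcd(4171, 454):
  4171 = 9*454 + 85
  454 = 5*85 + 29
  85 = 2*29 + 27
  29 = 1*27 + 2
  27 = 13*2 + 1
  2 = 2*1
so gcd(4171, 454) = 1.
Back-substitute for Bézout coefficients:
  1 = 27 - 13*2
  ... = 454*(-2012) + 4171*(219)
So 454*-2012 ≡ 1 (mod 4171), and -2012 mod 4171 = 2159.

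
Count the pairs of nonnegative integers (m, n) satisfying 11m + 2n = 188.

gcd(11, 2):
  11 = 5×2 + 1
  2 = 2×1
so gcd(11, 2) = 1.
Back-substitute for Bézout coefficients:
  1 = 11 - 5×2
  ... = 11×(1) + 2×(-5)
Scale by 188: one solution is (188, -940). Reduce m mod 2: (0, 94).
General: m = 0 + 2t, n = 94 - 11t.
m ≥ 0 ⇒ t ≥ 0; n ≥ 0 ⇒ t ≤ 8. So t ∈ [0, 8]: 9 solutions.

9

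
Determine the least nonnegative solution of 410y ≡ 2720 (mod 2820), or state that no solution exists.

gcd(2820, 410):
  2820 = 6×410 + 360
  410 = 1×360 + 50
  360 = 7×50 + 10
  50 = 5×10
so gcd(2820, 410) = 10.
10 divides 2720, so solutions exist.
Back-substitute for Bézout coefficients:
  10 = 360 - 7×50
  ... = 410×(-55) + 2820×(8)
So 410×(-55) ≡ 10 (mod 2820); multiply by 272: y ≡ -14960 (mod 282).
Smallest nonnegative: y = -14960 mod 282 = 268.

268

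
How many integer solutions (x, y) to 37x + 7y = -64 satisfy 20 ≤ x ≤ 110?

13

gcd(37, 7) = 1  (37 = 5×7 + 2, 7 = 3×2 + 1, 2 = 2×1).
Back-substituting, 37×(-3) + 7×(16) = 1.
Scale by -64: particular solution (192, -1024); reduce x mod 7: (3, -25).
General solution: x = 3 + 7t, y = -25 - 37t for integer t.
20 ≤ 3 + 7t ≤ 110 gives t ∈ [3, 15], which is 13 values.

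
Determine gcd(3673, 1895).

gcd(3673, 1895):
  3673 = 1*1895 + 1778
  1895 = 1*1778 + 117
  1778 = 15*117 + 23
  117 = 5*23 + 2
  23 = 11*2 + 1
  2 = 2*1
so gcd(3673, 1895) = 1.

1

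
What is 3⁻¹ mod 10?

gcd(10, 3) = 1  (10 = 3*3 + 1, 3 = 3*1).
Back-substituting, 3*(-3) + 10*(1) = 1.
So 3*-3 ≡ 1 (mod 10), and -3 mod 10 = 7.

7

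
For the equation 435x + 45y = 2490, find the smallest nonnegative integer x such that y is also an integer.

gcd(435, 45) = 15  (435 = 9×45 + 30, 45 = 1×30 + 15, 30 = 2×15).
15 divides 2490, so solutions exist.
Back-substituting, 435×(-1) + 45×(10) = 15.
Scale by 2490/15 = 166: (x₀, y₀) = (-166, 1660).
General solution: x = -166 + 3t, y = 1660 - 29t for integer t.
x ≥ 0: smallest is -166 mod 3 = 2 (at t = 56), with y = 36.

2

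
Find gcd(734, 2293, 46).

gcd(2293, 734):
  2293 = 3*734 + 91
  734 = 8*91 + 6
  91 = 15*6 + 1
  6 = 6*1
so gcd(2293, 734) = 1.
gcd(1, 46) = 1.

1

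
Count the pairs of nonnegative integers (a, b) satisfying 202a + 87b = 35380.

gcd(202, 87):
  202 = 2*87 + 28
  87 = 3*28 + 3
  28 = 9*3 + 1
  3 = 3*1
so gcd(202, 87) = 1.
Back-substitute for Bézout coefficients:
  1 = 28 - 9*3
  ... = 202*(28) + 87*(-65)
Scale by 35380: one solution is (990640, -2299700). Reduce a mod 87: (58, 272).
General: a = 58 + 87t, b = 272 - 202t.
a ≥ 0 ⇒ t ≥ 0; b ≥ 0 ⇒ t ≤ 1. So t ∈ [0, 1]: 2 solutions.

2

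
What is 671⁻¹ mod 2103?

257

gcd(2103, 671) = 1  (2103 = 3×671 + 90, 671 = 7×90 + 41, 90 = 2×41 + 8, 41 = 5×8 + 1, 8 = 8×1).
Back-substituting, 671×(257) + 2103×(-82) = 1.
So 671×257 ≡ 1 (mod 2103), and 257 mod 2103 = 257.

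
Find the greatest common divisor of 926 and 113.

1

gcd(926, 113):
  926 = 8×113 + 22
  113 = 5×22 + 3
  22 = 7×3 + 1
  3 = 3×1
so gcd(926, 113) = 1.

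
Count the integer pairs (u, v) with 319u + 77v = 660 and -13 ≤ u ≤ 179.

28

gcd(319, 77):
  319 = 4*77 + 11
  77 = 7*11
so gcd(319, 77) = 11.
Back-substitute for Bézout coefficients:
  11 = 319 - 4*77
  ... = 319*(1) + 77*(-4)
Scale by 60: particular solution (60, -240); reduce u mod 7: (4, -8).
General solution: u = 4 + 7t, v = -8 - 29t for integer t.
-13 ≤ 4 + 7t ≤ 179 gives t ∈ [-2, 25], which is 28 values.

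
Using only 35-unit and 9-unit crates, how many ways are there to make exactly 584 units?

Need nonnegative integers with 35j + 9k = 584.
gcd(35, 9) = 1, and 35·(-1) + 9·(4) = 1.
So (j₀, k₀) = (-584, 2336); general j = -584 + 9t, k = 2336 - 35t.
j ≥ 0 ⇒ t ≥ 65; k ≥ 0 ⇒ t ≤ 66. That's 2 values of t.

2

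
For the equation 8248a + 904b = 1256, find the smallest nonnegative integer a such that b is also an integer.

100

gcd(8248, 904):
  8248 = 9×904 + 112
  904 = 8×112 + 8
  112 = 14×8
so gcd(8248, 904) = 8.
8 divides 1256, so solutions exist.
Back-substitute for Bézout coefficients:
  8 = 904 - 8×112
  ... = 8248×(-8) + 904×(73)
Scale by 1256/8 = 157: (a₀, b₀) = (-1256, 11461).
General solution: a = -1256 + 113t, b = 11461 - 1031t for integer t.
a ≥ 0: smallest is -1256 mod 113 = 100 (at t = 12), with b = -911.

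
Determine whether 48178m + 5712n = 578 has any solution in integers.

yes

gcd(48178, 5712) = 34  (48178 = 8*5712 + 2482, 5712 = 2*2482 + 748, 2482 = 3*748 + 238, 748 = 3*238 + 34, 238 = 7*34).
34 divides 578, so integer solutions exist.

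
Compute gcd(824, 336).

8

gcd(824, 336) = 8  (824 = 2*336 + 152, 336 = 2*152 + 32, 152 = 4*32 + 24, 32 = 1*24 + 8, 24 = 3*8).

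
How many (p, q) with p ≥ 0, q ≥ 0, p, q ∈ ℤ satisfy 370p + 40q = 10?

gcd(370, 40) = 10  (370 = 9·40 + 10, 40 = 4·10).
Back-substituting, 370·(1) + 40·(-9) = 10.
Scale by 1: one solution is (1, -9). Reduce p mod 4: (1, -9).
General: p = 1 + 4t, q = -9 - 37t.
p ≥ 0 ⇒ t ≥ 0; q ≥ 0 ⇒ t ≤ -1. So t ∈ [0, -1]: 0 solutions.

0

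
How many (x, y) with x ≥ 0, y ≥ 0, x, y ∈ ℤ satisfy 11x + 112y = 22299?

gcd(112, 11) = 1.
By Bézout, 11*(51) + 112*(-5) = 1.
One solution: (1, 199).
General: x = 1 + 112t, y = 199 - 11t.
x ≥ 0 ⇒ t ≥ 0; y ≥ 0 ⇒ t ≤ 18. So t ∈ [0, 18]: 19 solutions.

19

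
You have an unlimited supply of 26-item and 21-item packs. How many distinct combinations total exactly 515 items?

1

Need nonnegative integers with 26j + 21k = 515.
gcd(26, 21) = 1, and 26·(-4) + 21·(5) = 1.
So (j₀, k₀) = (-2060, 2575); general j = -2060 + 21t, k = 2575 - 26t.
j ≥ 0 ⇒ t ≥ 99; k ≥ 0 ⇒ t ≤ 99. That's 1 value of t.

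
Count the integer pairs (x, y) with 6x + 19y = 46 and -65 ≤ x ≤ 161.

gcd(19, 6) = 1.
By Bézout, 6·(-3) + 19·(1) = 1.
Particular solution: (14, -2).
General solution: x = 14 + 19t, y = -2 - 6t for integer t.
-65 ≤ 14 + 19t ≤ 161 gives t ∈ [-4, 7], which is 12 values.

12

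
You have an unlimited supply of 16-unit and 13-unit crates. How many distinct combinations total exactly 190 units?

Need nonnegative integers with 16j + 13k = 190.
gcd(16, 13) = 1, and 16·(-4) + 13·(5) = 1.
So (j₀, k₀) = (-760, 950); general j = -760 + 13t, k = 950 - 16t.
j ≥ 0 ⇒ t ≥ 59; k ≥ 0 ⇒ t ≤ 59. That's 1 value of t.

1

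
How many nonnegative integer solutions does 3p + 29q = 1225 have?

gcd(29, 3) = 1  (29 = 9×3 + 2, 3 = 1×2 + 1, 2 = 2×1).
Back-substituting, 3×(10) + 29×(-1) = 1.
Scale by 1225: one solution is (12250, -1225). Reduce p mod 29: (12, 41).
General: p = 12 + 29t, q = 41 - 3t.
p ≥ 0 ⇒ t ≥ 0; q ≥ 0 ⇒ t ≤ 13. So t ∈ [0, 13]: 14 solutions.

14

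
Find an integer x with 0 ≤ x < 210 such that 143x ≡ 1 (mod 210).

47

gcd(210, 143):
  210 = 1*143 + 67
  143 = 2*67 + 9
  67 = 7*9 + 4
  9 = 2*4 + 1
  4 = 4*1
so gcd(210, 143) = 1.
Back-substitute for Bézout coefficients:
  1 = 9 - 2*4
  ... = 143*(47) + 210*(-32)
So 143*47 ≡ 1 (mod 210), and 47 mod 210 = 47.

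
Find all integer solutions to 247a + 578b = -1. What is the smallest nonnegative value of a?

gcd(578, 247):
  578 = 2*247 + 84
  247 = 2*84 + 79
  84 = 1*79 + 5
  79 = 15*5 + 4
  5 = 1*4 + 1
  4 = 4*1
so gcd(578, 247) = 1.
1 divides -1, so solutions exist.
Back-substitute for Bézout coefficients:
  1 = 5 - 1*4
  ... = 247*(-117) + 578*(50)
Scale by -1/1 = -1: (a₀, b₀) = (117, -50).
General solution: a = 117 + 578t, b = -50 - 247t for integer t.
a ≥ 0: smallest is 117 mod 578 = 117 (at t = 0), with b = -50.

117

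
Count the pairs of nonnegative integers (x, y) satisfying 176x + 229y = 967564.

gcd(229, 176) = 1  (229 = 1*176 + 53, 176 = 3*53 + 17, 53 = 3*17 + 2, 17 = 8*2 + 1, 2 = 2*1).
Back-substituting, 176*(108) + 229*(-83) = 1.
Scale by 967564: one solution is (104496912, -80307812). Reduce x mod 229: (90, 4156).
General: x = 90 + 229t, y = 4156 - 176t.
x ≥ 0 ⇒ t ≥ 0; y ≥ 0 ⇒ t ≤ 23. So t ∈ [0, 23]: 24 solutions.

24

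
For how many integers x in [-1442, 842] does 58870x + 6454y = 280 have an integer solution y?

5

gcd(58870, 6454) = 14  (58870 = 9*6454 + 784, 6454 = 8*784 + 182, 784 = 4*182 + 56, 182 = 3*56 + 14, 56 = 4*14).
Back-substituting, 58870*(-107) + 6454*(976) = 14.
Scale by 20: particular solution (-2140, 19520); reduce x mod 461: (165, -1505).
General solution: x = 165 + 461t, y = -1505 - 4205t for integer t.
-1442 ≤ 165 + 461t ≤ 842 gives t ∈ [-3, 1], which is 5 values.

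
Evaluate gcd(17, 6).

1

gcd(17, 6):
  17 = 2*6 + 5
  6 = 1*5 + 1
  5 = 5*1
so gcd(17, 6) = 1.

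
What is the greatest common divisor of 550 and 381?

1

gcd(550, 381):
  550 = 1*381 + 169
  381 = 2*169 + 43
  169 = 3*43 + 40
  43 = 1*40 + 3
  40 = 13*3 + 1
  3 = 3*1
so gcd(550, 381) = 1.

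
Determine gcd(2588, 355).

gcd(2588, 355) = 1  (2588 = 7*355 + 103, 355 = 3*103 + 46, 103 = 2*46 + 11, 46 = 4*11 + 2, 11 = 5*2 + 1, 2 = 2*1).

1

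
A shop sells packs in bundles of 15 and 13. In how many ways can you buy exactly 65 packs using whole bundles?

Need nonnegative integers with 15j + 13k = 65.
gcd(15, 13) = 1, and 15·(-6) + 13·(7) = 1.
So (j₀, k₀) = (-390, 455); general j = -390 + 13t, k = 455 - 15t.
j ≥ 0 ⇒ t ≥ 30; k ≥ 0 ⇒ t ≤ 30. That's 1 value of t.

1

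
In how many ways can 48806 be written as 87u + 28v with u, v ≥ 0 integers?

gcd(87, 28):
  87 = 3*28 + 3
  28 = 9*3 + 1
  3 = 3*1
so gcd(87, 28) = 1.
Back-substitute for Bézout coefficients:
  1 = 28 - 9*3
  ... = 87*(-9) + 28*(28)
Scale by 48806: one solution is (-439254, 1366568). Reduce u mod 28: (10, 1712).
General: u = 10 + 28t, v = 1712 - 87t.
u ≥ 0 ⇒ t ≥ 0; v ≥ 0 ⇒ t ≤ 19. So t ∈ [0, 19]: 20 solutions.

20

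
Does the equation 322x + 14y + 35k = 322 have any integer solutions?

gcd(322, 14) = 14  (322 = 23*14).
gcd(14, 35) = 7.
7 divides 322, so integer solutions exist.

yes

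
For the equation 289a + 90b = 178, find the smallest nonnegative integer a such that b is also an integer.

gcd(289, 90) = 1.
1 divides 178, so solutions exist.
By Bézout, 289×(19) + 90×(-61) = 1.
Scale by 178/1 = 178: (a₀, b₀) = (3382, -10858).
General solution: a = 3382 + 90t, b = -10858 - 289t for integer t.
a ≥ 0: smallest is 3382 mod 90 = 52 (at t = -37), with b = -165.

52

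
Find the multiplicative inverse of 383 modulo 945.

227

gcd(945, 383) = 1.
By Bézout, 383·(227) + 945·(-92) = 1.
So 383·227 ≡ 1 (mod 945), and 227 mod 945 = 227.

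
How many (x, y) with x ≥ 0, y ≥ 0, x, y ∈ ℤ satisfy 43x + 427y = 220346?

gcd(427, 43):
  427 = 9*43 + 40
  43 = 1*40 + 3
  40 = 13*3 + 1
  3 = 3*1
so gcd(427, 43) = 1.
Back-substitute for Bézout coefficients:
  1 = 40 - 13*3
  ... = 43*(-139) + 427*(14)
Scale by 220346: one solution is (-30628094, 3084844). Reduce x mod 427: (189, 497).
General: x = 189 + 427t, y = 497 - 43t.
x ≥ 0 ⇒ t ≥ 0; y ≥ 0 ⇒ t ≤ 11. So t ∈ [0, 11]: 12 solutions.

12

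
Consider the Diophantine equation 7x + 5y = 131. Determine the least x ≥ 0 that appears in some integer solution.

3

gcd(7, 5):
  7 = 1×5 + 2
  5 = 2×2 + 1
  2 = 2×1
so gcd(7, 5) = 1.
1 divides 131, so solutions exist.
Back-substitute for Bézout coefficients:
  1 = 5 - 2×2
  ... = 7×(-2) + 5×(3)
Scale by 131/1 = 131: (x₀, y₀) = (-262, 393).
General solution: x = -262 + 5t, y = 393 - 7t for integer t.
x ≥ 0: smallest is -262 mod 5 = 3 (at t = 53), with y = 22.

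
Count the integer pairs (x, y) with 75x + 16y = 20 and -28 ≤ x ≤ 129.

10

gcd(75, 16) = 1.
By Bézout, 75×(3) + 16×(-14) = 1.
Particular solution: (12, -55).
General solution: x = 12 + 16t, y = -55 - 75t for integer t.
-28 ≤ 12 + 16t ≤ 129 gives t ∈ [-2, 7], which is 10 values.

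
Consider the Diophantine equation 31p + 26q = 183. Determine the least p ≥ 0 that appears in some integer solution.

gcd(31, 26) = 1  (31 = 1*26 + 5, 26 = 5*5 + 1, 5 = 5*1).
1 divides 183, so solutions exist.
Back-substituting, 31*(-5) + 26*(6) = 1.
Scale by 183/1 = 183: (p₀, q₀) = (-915, 1098).
General solution: p = -915 + 26t, q = 1098 - 31t for integer t.
p ≥ 0: smallest is -915 mod 26 = 21 (at t = 36), with q = -18.

21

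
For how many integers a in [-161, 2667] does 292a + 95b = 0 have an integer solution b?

gcd(292, 95) = 1.
By Bézout, 292·(-27) + 95·(83) = 1.
Particular solution: (0, 0).
General solution: a = 0 + 95t, b = 0 - 292t for integer t.
-161 ≤ 0 + 95t ≤ 2667 gives t ∈ [-1, 28], which is 30 values.

30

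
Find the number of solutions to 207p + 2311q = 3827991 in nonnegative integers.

8

gcd(2311, 207) = 1  (2311 = 11*207 + 34, 207 = 6*34 + 3, 34 = 11*3 + 1, 3 = 3*1).
Back-substituting, 207*(-748) + 2311*(67) = 1.
Scale by 3827991: one solution is (-2863337268, 256475397). Reduce p mod 2311: (976, 1569).
General: p = 976 + 2311t, q = 1569 - 207t.
p ≥ 0 ⇒ t ≥ 0; q ≥ 0 ⇒ t ≤ 7. So t ∈ [0, 7]: 8 solutions.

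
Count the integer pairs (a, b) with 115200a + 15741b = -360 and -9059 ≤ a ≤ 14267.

gcd(115200, 15741) = 9.
By Bézout, 115200*(-157) + 15741*(1149) = 9.
Particular solution: (1033, -7560).
General solution: a = 1033 + 1749t, b = -7560 - 12800t for integer t.
-9059 ≤ 1033 + 1749t ≤ 14267 gives t ∈ [-5, 7], which is 13 values.

13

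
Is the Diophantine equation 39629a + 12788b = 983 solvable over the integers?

gcd(39629, 12788) = 23  (39629 = 3*12788 + 1265, 12788 = 10*1265 + 138, 1265 = 9*138 + 23, 138 = 6*23).
23 does not divide 983 (remainder 17), so no integer solutions.

no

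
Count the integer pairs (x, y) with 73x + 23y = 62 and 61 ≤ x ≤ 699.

28

gcd(73, 23):
  73 = 3×23 + 4
  23 = 5×4 + 3
  4 = 1×3 + 1
  3 = 3×1
so gcd(73, 23) = 1.
Back-substitute for Bézout coefficients:
  1 = 4 - 1×3
  ... = 73×(6) + 23×(-19)
Scale by 62: particular solution (372, -1178); reduce x mod 23: (4, -10).
General solution: x = 4 + 23t, y = -10 - 73t for integer t.
61 ≤ 4 + 23t ≤ 699 gives t ∈ [3, 30], which is 28 values.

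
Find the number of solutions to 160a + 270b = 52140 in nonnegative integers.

gcd(270, 160) = 10  (270 = 1*160 + 110, 160 = 1*110 + 50, 110 = 2*50 + 10, 50 = 5*10).
Back-substituting, 160*(-5) + 270*(3) = 10.
Scale by 5214: one solution is (-26070, 15642). Reduce a mod 27: (12, 186).
General: a = 12 + 27t, b = 186 - 16t.
a ≥ 0 ⇒ t ≥ 0; b ≥ 0 ⇒ t ≤ 11. So t ∈ [0, 11]: 12 solutions.

12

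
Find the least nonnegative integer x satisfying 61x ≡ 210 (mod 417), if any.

147

gcd(417, 61):
  417 = 6·61 + 51
  61 = 1·51 + 10
  51 = 5·10 + 1
  10 = 10·1
so gcd(417, 61) = 1.
1 divides 210, so solutions exist.
Back-substitute for Bézout coefficients:
  1 = 51 - 5·10
  ... = 61·(-41) + 417·(6)
So 61·(-41) ≡ 1 (mod 417); multiply by 210: x ≡ -8610 (mod 417).
Smallest nonnegative: x = -8610 mod 417 = 147.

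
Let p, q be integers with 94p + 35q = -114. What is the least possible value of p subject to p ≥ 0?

gcd(94, 35) = 1  (94 = 2*35 + 24, 35 = 1*24 + 11, 24 = 2*11 + 2, 11 = 5*2 + 1, 2 = 2*1).
1 divides -114, so solutions exist.
Back-substituting, 94*(-16) + 35*(43) = 1.
Scale by -114/1 = -114: (p₀, q₀) = (1824, -4902).
General solution: p = 1824 + 35t, q = -4902 - 94t for integer t.
p ≥ 0: smallest is 1824 mod 35 = 4 (at t = -52), with q = -14.

4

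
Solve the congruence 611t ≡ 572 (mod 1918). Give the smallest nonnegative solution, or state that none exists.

1266

gcd(1918, 611):
  1918 = 3×611 + 85
  611 = 7×85 + 16
  85 = 5×16 + 5
  16 = 3×5 + 1
  5 = 5×1
so gcd(1918, 611) = 1.
1 divides 572, so solutions exist.
Back-substitute for Bézout coefficients:
  1 = 16 - 3×5
  ... = 611×(361) + 1918×(-115)
So 611×(361) ≡ 1 (mod 1918); multiply by 572: t ≡ 206492 (mod 1918).
Smallest nonnegative: t = 206492 mod 1918 = 1266.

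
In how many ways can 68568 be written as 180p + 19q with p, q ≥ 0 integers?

gcd(180, 19) = 1  (180 = 9·19 + 9, 19 = 2·9 + 1, 9 = 9·1).
Back-substituting, 180·(-2) + 19·(19) = 1.
Scale by 68568: one solution is (-137136, 1302792). Reduce p mod 19: (6, 3552).
General: p = 6 + 19t, q = 3552 - 180t.
p ≥ 0 ⇒ t ≥ 0; q ≥ 0 ⇒ t ≤ 19. So t ∈ [0, 19]: 20 solutions.

20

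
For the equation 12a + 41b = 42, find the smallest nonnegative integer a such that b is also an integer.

gcd(41, 12) = 1.
1 divides 42, so solutions exist.
By Bézout, 12×(-17) + 41×(5) = 1.
Scale by 42/1 = 42: (a₀, b₀) = (-714, 210).
General solution: a = -714 + 41t, b = 210 - 12t for integer t.
a ≥ 0: smallest is -714 mod 41 = 24 (at t = 18), with b = -6.

24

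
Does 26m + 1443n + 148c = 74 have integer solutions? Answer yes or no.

yes

gcd(1443, 26):
  1443 = 55×26 + 13
  26 = 2×13
so gcd(1443, 26) = 13.
gcd(13, 148) = 1.
1 divides 74, so integer solutions exist.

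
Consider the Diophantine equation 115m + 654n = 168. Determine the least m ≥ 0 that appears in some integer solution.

gcd(654, 115) = 1.
1 divides 168, so solutions exist.
By Bézout, 115*(91) + 654*(-16) = 1.
Scale by 168/1 = 168: (m₀, n₀) = (15288, -2688).
General solution: m = 15288 + 654t, n = -2688 - 115t for integer t.
m ≥ 0: smallest is 15288 mod 654 = 246 (at t = -23), with n = -43.

246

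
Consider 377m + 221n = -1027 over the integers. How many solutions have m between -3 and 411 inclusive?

gcd(377, 221) = 13.
By Bézout, 377×(-7) + 221×(12) = 13.
Particular solution: (9, -20).
General solution: m = 9 + 17t, n = -20 - 29t for integer t.
-3 ≤ 9 + 17t ≤ 411 gives t ∈ [0, 23], which is 24 values.

24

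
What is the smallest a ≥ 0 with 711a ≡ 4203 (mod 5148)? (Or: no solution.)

129

gcd(5148, 711) = 9  (5148 = 7·711 + 171, 711 = 4·171 + 27, 171 = 6·27 + 9, 27 = 3·9).
9 divides 4203, so solutions exist.
Back-substituting, 711·(-181) + 5148·(25) = 9.
So 711·(-181) ≡ 9 (mod 5148); multiply by 467: a ≡ -84527 (mod 572).
Smallest nonnegative: a = -84527 mod 572 = 129.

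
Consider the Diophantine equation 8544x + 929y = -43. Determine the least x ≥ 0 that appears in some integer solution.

gcd(8544, 929) = 1  (8544 = 9×929 + 183, 929 = 5×183 + 14, 183 = 13×14 + 1, 14 = 14×1).
1 divides -43, so solutions exist.
Back-substituting, 8544×(66) + 929×(-607) = 1.
Scale by -43/1 = -43: (x₀, y₀) = (-2838, 26101).
General solution: x = -2838 + 929t, y = 26101 - 8544t for integer t.
x ≥ 0: smallest is -2838 mod 929 = 878 (at t = 4), with y = -8075.

878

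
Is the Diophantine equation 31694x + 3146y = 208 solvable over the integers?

gcd(31694, 3146) = 26  (31694 = 10*3146 + 234, 3146 = 13*234 + 104, 234 = 2*104 + 26, 104 = 4*26).
26 divides 208, so integer solutions exist.

yes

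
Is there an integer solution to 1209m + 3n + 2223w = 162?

gcd(1209, 3) = 3.
gcd(3, 2223) = 3.
3 divides 162, so integer solutions exist.

yes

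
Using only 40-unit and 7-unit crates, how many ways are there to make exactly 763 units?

3

Need nonnegative integers with 40j + 7k = 763.
gcd(40, 7) = 1, and 40·(3) + 7·(-17) = 1.
So (j₀, k₀) = (2289, -12971); general j = 2289 + 7t, k = -12971 - 40t.
j ≥ 0 ⇒ t ≥ -327; k ≥ 0 ⇒ t ≤ -325. That's 3 values of t.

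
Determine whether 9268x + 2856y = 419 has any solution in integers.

gcd(9268, 2856) = 28.
28 does not divide 419 (remainder 27), so no integer solutions.

no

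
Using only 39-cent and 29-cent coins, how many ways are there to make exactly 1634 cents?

2

Need nonnegative integers with 39j + 29k = 1634.
gcd(39, 29) = 1, and 39·(3) + 29·(-4) = 1.
So (j₀, k₀) = (4902, -6536); general j = 4902 + 29t, k = -6536 - 39t.
j ≥ 0 ⇒ t ≥ -169; k ≥ 0 ⇒ t ≤ -168. That's 2 values of t.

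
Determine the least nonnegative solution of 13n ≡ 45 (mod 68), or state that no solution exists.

gcd(68, 13) = 1  (68 = 5·13 + 3, 13 = 4·3 + 1, 3 = 3·1).
1 divides 45, so solutions exist.
Back-substituting, 13·(21) + 68·(-4) = 1.
So 13·(21) ≡ 1 (mod 68); multiply by 45: n ≡ 945 (mod 68).
Smallest nonnegative: n = 945 mod 68 = 61.

61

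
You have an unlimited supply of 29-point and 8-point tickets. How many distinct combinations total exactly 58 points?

1

Need nonnegative integers with 29j + 8k = 58.
gcd(29, 8) = 1, and 29·(-3) + 8·(11) = 1.
So (j₀, k₀) = (-174, 638); general j = -174 + 8t, k = 638 - 29t.
j ≥ 0 ⇒ t ≥ 22; k ≥ 0 ⇒ t ≤ 22. That's 1 value of t.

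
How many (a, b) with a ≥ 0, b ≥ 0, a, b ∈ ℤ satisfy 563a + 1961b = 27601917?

25

gcd(1961, 563) = 1  (1961 = 3·563 + 272, 563 = 2·272 + 19, 272 = 14·19 + 6, 19 = 3·6 + 1, 6 = 6·1).
Back-substituting, 563·(310) + 1961·(-89) = 1.
Scale by 27601917: one solution is (8556594270, -2456570613). Reduce a mod 1961: (207, 14016).
General: a = 207 + 1961t, b = 14016 - 563t.
a ≥ 0 ⇒ t ≥ 0; b ≥ 0 ⇒ t ≤ 24. So t ∈ [0, 24]: 25 solutions.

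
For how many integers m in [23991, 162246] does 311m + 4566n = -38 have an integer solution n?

gcd(4566, 311) = 1  (4566 = 14·311 + 212, 311 = 1·212 + 99, 212 = 2·99 + 14, 99 = 7·14 + 1, 14 = 14·1).
Back-substituting, 311·(323) + 4566·(-22) = 1.
Scale by -38: particular solution (-12274, 836); reduce m mod 4566: (1424, -97).
General solution: m = 1424 + 4566t, n = -97 - 311t for integer t.
23991 ≤ 1424 + 4566t ≤ 162246 gives t ∈ [5, 35], which is 31 values.

31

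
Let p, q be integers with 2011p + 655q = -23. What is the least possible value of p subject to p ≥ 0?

327

gcd(2011, 655) = 1  (2011 = 3×655 + 46, 655 = 14×46 + 11, 46 = 4×11 + 2, 11 = 5×2 + 1, 2 = 2×1).
1 divides -23, so solutions exist.
Back-substituting, 2011×(-299) + 655×(918) = 1.
Scale by -23/1 = -23: (p₀, q₀) = (6877, -21114).
General solution: p = 6877 + 655t, q = -21114 - 2011t for integer t.
p ≥ 0: smallest is 6877 mod 655 = 327 (at t = -10), with q = -1004.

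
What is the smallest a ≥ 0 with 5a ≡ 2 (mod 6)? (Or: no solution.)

gcd(6, 5) = 1  (6 = 1·5 + 1, 5 = 5·1).
1 divides 2, so solutions exist.
Back-substituting, 5·(-1) + 6·(1) = 1.
So 5·(-1) ≡ 1 (mod 6); multiply by 2: a ≡ -2 (mod 6).
Smallest nonnegative: a = -2 mod 6 = 4.

4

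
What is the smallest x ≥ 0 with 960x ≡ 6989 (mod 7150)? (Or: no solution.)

gcd(7150, 960) = 10  (7150 = 7*960 + 430, 960 = 2*430 + 100, 430 = 4*100 + 30, 100 = 3*30 + 10, 30 = 3*10).
10 does not divide 6989, so the congruence has no solution.

no solution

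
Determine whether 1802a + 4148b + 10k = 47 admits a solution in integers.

no

gcd(4148, 1802) = 34  (4148 = 2·1802 + 544, 1802 = 3·544 + 170, 544 = 3·170 + 34, 170 = 5·34).
gcd(34, 10) = 2.
2 does not divide 47 (remainder 1), so no integer solutions.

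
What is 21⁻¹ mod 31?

3

gcd(31, 21):
  31 = 1·21 + 10
  21 = 2·10 + 1
  10 = 10·1
so gcd(31, 21) = 1.
Back-substitute for Bézout coefficients:
  1 = 21 - 2·10
  ... = 21·(3) + 31·(-2)
So 21·3 ≡ 1 (mod 31), and 3 mod 31 = 3.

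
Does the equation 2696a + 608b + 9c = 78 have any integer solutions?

yes

gcd(2696, 608) = 8  (2696 = 4×608 + 264, 608 = 2×264 + 80, 264 = 3×80 + 24, 80 = 3×24 + 8, 24 = 3×8).
gcd(8, 9) = 1.
1 divides 78, so integer solutions exist.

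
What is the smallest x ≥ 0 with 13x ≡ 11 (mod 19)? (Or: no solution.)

gcd(19, 13) = 1  (19 = 1*13 + 6, 13 = 2*6 + 1, 6 = 6*1).
1 divides 11, so solutions exist.
Back-substituting, 13*(3) + 19*(-2) = 1.
So 13*(3) ≡ 1 (mod 19); multiply by 11: x ≡ 33 (mod 19).
Smallest nonnegative: x = 33 mod 19 = 14.

14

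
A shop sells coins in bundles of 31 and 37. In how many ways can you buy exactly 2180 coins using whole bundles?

Need nonnegative integers with 31j + 37k = 2180.
gcd(31, 37) = 1, and 31·(6) + 37·(-5) = 1.
So (j₀, k₀) = (13080, -10900); general j = 13080 + 37t, k = -10900 - 31t.
j ≥ 0 ⇒ t ≥ -353; k ≥ 0 ⇒ t ≤ -352. That's 2 values of t.

2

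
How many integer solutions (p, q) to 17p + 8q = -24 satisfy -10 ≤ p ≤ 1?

2

gcd(17, 8):
  17 = 2×8 + 1
  8 = 8×1
so gcd(17, 8) = 1.
Back-substitute for Bézout coefficients:
  1 = 17 - 2×8
  ... = 17×(1) + 8×(-2)
Scale by -24: particular solution (-24, 48); reduce p mod 8: (0, -3).
General solution: p = 0 + 8t, q = -3 - 17t for integer t.
-10 ≤ 0 + 8t ≤ 1 gives t ∈ [-1, 0], which is 2 values.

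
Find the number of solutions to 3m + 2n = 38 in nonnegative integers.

7

gcd(3, 2) = 1  (3 = 1×2 + 1, 2 = 2×1).
Back-substituting, 3×(1) + 2×(-1) = 1.
Scale by 38: one solution is (38, -38). Reduce m mod 2: (0, 19).
General: m = 0 + 2t, n = 19 - 3t.
m ≥ 0 ⇒ t ≥ 0; n ≥ 0 ⇒ t ≤ 6. So t ∈ [0, 6]: 7 solutions.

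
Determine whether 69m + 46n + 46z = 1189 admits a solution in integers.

gcd(69, 46) = 23.
gcd(23, 46) = 23.
23 does not divide 1189 (remainder 16), so no integer solutions.

no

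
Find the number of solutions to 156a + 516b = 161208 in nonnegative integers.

gcd(516, 156):
  516 = 3·156 + 48
  156 = 3·48 + 12
  48 = 4·12
so gcd(516, 156) = 12.
Back-substitute for Bézout coefficients:
  12 = 156 - 3·48
  ... = 156·(10) + 516·(-3)
Scale by 13434: one solution is (134340, -40302). Reduce a mod 43: (8, 310).
General: a = 8 + 43t, b = 310 - 13t.
a ≥ 0 ⇒ t ≥ 0; b ≥ 0 ⇒ t ≤ 23. So t ∈ [0, 23]: 24 solutions.

24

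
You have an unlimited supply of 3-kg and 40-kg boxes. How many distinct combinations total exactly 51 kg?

1

Need nonnegative integers with 3j + 40k = 51.
gcd(3, 40) = 1, and 3·(-13) + 40·(1) = 1.
So (j₀, k₀) = (-663, 51); general j = -663 + 40t, k = 51 - 3t.
j ≥ 0 ⇒ t ≥ 17; k ≥ 0 ⇒ t ≤ 17. That's 1 value of t.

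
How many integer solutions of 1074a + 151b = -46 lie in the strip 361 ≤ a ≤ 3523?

gcd(1074, 151) = 1.
By Bézout, 1074·(-71) + 151·(505) = 1.
Particular solution: (95, -676).
General solution: a = 95 + 151t, b = -676 - 1074t for integer t.
361 ≤ 95 + 151t ≤ 3523 gives t ∈ [2, 22], which is 21 values.

21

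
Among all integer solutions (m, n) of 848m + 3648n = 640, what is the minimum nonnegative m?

gcd(3648, 848):
  3648 = 4×848 + 256
  848 = 3×256 + 80
  256 = 3×80 + 16
  80 = 5×16
so gcd(3648, 848) = 16.
16 divides 640, so solutions exist.
Back-substitute for Bézout coefficients:
  16 = 256 - 3×80
  ... = 848×(-43) + 3648×(10)
Scale by 640/16 = 40: (m₀, n₀) = (-1720, 400).
General solution: m = -1720 + 228t, n = 400 - 53t for integer t.
m ≥ 0: smallest is -1720 mod 228 = 104 (at t = 8), with n = -24.

104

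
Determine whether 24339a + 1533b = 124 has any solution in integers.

gcd(24339, 1533):
  24339 = 15×1533 + 1344
  1533 = 1×1344 + 189
  1344 = 7×189 + 21
  189 = 9×21
so gcd(24339, 1533) = 21.
21 does not divide 124 (remainder 19), so no integer solutions.

no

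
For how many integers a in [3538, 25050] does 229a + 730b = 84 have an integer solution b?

gcd(730, 229) = 1  (730 = 3×229 + 43, 229 = 5×43 + 14, 43 = 3×14 + 1, 14 = 14×1).
Back-substituting, 229×(-51) + 730×(16) = 1.
Scale by 84: particular solution (-4284, 1344); reduce a mod 730: (96, -30).
General solution: a = 96 + 730t, b = -30 - 229t for integer t.
3538 ≤ 96 + 730t ≤ 25050 gives t ∈ [5, 34], which is 30 values.

30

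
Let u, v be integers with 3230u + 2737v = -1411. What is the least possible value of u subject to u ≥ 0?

gcd(3230, 2737):
  3230 = 1·2737 + 493
  2737 = 5·493 + 272
  493 = 1·272 + 221
  272 = 1·221 + 51
  221 = 4·51 + 17
  51 = 3·17
so gcd(3230, 2737) = 17.
17 divides -1411, so solutions exist.
Back-substitute for Bézout coefficients:
  17 = 221 - 4·51
  ... = 3230·(50) + 2737·(-59)
Scale by -1411/17 = -83: (u₀, v₀) = (-4150, 4897).
General solution: u = -4150 + 161t, v = 4897 - 190t for integer t.
u ≥ 0: smallest is -4150 mod 161 = 36 (at t = 26), with v = -43.

36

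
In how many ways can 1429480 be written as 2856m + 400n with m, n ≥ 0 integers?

10

gcd(2856, 400) = 8  (2856 = 7·400 + 56, 400 = 7·56 + 8, 56 = 7·8).
Back-substituting, 2856·(-7) + 400·(50) = 8.
Scale by 178685: one solution is (-1250795, 8934250). Reduce m mod 50: (5, 3538).
General: m = 5 + 50t, n = 3538 - 357t.
m ≥ 0 ⇒ t ≥ 0; n ≥ 0 ⇒ t ≤ 9. So t ∈ [0, 9]: 10 solutions.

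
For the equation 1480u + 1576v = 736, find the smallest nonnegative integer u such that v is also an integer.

58

gcd(1576, 1480) = 8.
8 divides 736, so solutions exist.
By Bézout, 1480·(82) + 1576·(-77) = 8.
Scale by 736/8 = 92: (u₀, v₀) = (7544, -7084).
General solution: u = 7544 + 197t, v = -7084 - 185t for integer t.
u ≥ 0: smallest is 7544 mod 197 = 58 (at t = -38), with v = -54.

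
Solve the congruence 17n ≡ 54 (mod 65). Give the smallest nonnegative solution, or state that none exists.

7

gcd(65, 17):
  65 = 3*17 + 14
  17 = 1*14 + 3
  14 = 4*3 + 2
  3 = 1*2 + 1
  2 = 2*1
so gcd(65, 17) = 1.
1 divides 54, so solutions exist.
Back-substitute for Bézout coefficients:
  1 = 3 - 1*2
  ... = 17*(23) + 65*(-6)
So 17*(23) ≡ 1 (mod 65); multiply by 54: n ≡ 1242 (mod 65).
Smallest nonnegative: n = 1242 mod 65 = 7.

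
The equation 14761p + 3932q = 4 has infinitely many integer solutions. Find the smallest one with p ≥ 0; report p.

gcd(14761, 3932) = 1.
1 divides 4, so solutions exist.
By Bézout, 14761×(553) + 3932×(-2076) = 1.
Scale by 4/1 = 4: (p₀, q₀) = (2212, -8304).
General solution: p = 2212 + 3932t, q = -8304 - 14761t for integer t.
p ≥ 0: smallest is 2212 mod 3932 = 2212 (at t = 0), with q = -8304.

2212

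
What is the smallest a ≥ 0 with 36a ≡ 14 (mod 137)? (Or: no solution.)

8

gcd(137, 36):
  137 = 3*36 + 29
  36 = 1*29 + 7
  29 = 4*7 + 1
  7 = 7*1
so gcd(137, 36) = 1.
1 divides 14, so solutions exist.
Back-substitute for Bézout coefficients:
  1 = 29 - 4*7
  ... = 36*(-19) + 137*(5)
So 36*(-19) ≡ 1 (mod 137); multiply by 14: a ≡ -266 (mod 137).
Smallest nonnegative: a = -266 mod 137 = 8.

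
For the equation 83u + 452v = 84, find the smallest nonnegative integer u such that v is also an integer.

404

gcd(452, 83):
  452 = 5×83 + 37
  83 = 2×37 + 9
  37 = 4×9 + 1
  9 = 9×1
so gcd(452, 83) = 1.
1 divides 84, so solutions exist.
Back-substitute for Bézout coefficients:
  1 = 37 - 4×9
  ... = 83×(-49) + 452×(9)
Scale by 84/1 = 84: (u₀, v₀) = (-4116, 756).
General solution: u = -4116 + 452t, v = 756 - 83t for integer t.
u ≥ 0: smallest is -4116 mod 452 = 404 (at t = 10), with v = -74.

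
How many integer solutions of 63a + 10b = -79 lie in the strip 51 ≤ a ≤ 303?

25

gcd(63, 10) = 1  (63 = 6·10 + 3, 10 = 3·3 + 1, 3 = 3·1).
Back-substituting, 63·(-3) + 10·(19) = 1.
Scale by -79: particular solution (237, -1501); reduce a mod 10: (7, -52).
General solution: a = 7 + 10t, b = -52 - 63t for integer t.
51 ≤ 7 + 10t ≤ 303 gives t ∈ [5, 29], which is 25 values.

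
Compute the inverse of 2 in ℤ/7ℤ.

gcd(7, 2) = 1  (7 = 3·2 + 1, 2 = 2·1).
Back-substituting, 2·(-3) + 7·(1) = 1.
So 2·-3 ≡ 1 (mod 7), and -3 mod 7 = 4.

4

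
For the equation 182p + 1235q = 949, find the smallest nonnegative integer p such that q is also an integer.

12

gcd(1235, 182):
  1235 = 6·182 + 143
  182 = 1·143 + 39
  143 = 3·39 + 26
  39 = 1·26 + 13
  26 = 2·13
so gcd(1235, 182) = 13.
13 divides 949, so solutions exist.
Back-substitute for Bézout coefficients:
  13 = 39 - 1·26
  ... = 182·(34) + 1235·(-5)
Scale by 949/13 = 73: (p₀, q₀) = (2482, -365).
General solution: p = 2482 + 95t, q = -365 - 14t for integer t.
p ≥ 0: smallest is 2482 mod 95 = 12 (at t = -26), with q = -1.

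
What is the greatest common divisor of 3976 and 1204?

gcd(3976, 1204) = 28  (3976 = 3*1204 + 364, 1204 = 3*364 + 112, 364 = 3*112 + 28, 112 = 4*28).

28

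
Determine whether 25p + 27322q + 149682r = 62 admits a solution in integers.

yes

gcd(27322, 25):
  27322 = 1092×25 + 22
  25 = 1×22 + 3
  22 = 7×3 + 1
  3 = 3×1
so gcd(27322, 25) = 1.
gcd(1, 149682) = 1.
1 divides 62, so integer solutions exist.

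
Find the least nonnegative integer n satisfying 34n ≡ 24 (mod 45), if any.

6

gcd(45, 34) = 1  (45 = 1*34 + 11, 34 = 3*11 + 1, 11 = 11*1).
1 divides 24, so solutions exist.
Back-substituting, 34*(4) + 45*(-3) = 1.
So 34*(4) ≡ 1 (mod 45); multiply by 24: n ≡ 96 (mod 45).
Smallest nonnegative: n = 96 mod 45 = 6.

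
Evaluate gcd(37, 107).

gcd(107, 37):
  107 = 2×37 + 33
  37 = 1×33 + 4
  33 = 8×4 + 1
  4 = 4×1
so gcd(107, 37) = 1.

1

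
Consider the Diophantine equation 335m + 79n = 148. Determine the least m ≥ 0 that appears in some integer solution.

66

gcd(335, 79):
  335 = 4*79 + 19
  79 = 4*19 + 3
  19 = 6*3 + 1
  3 = 3*1
so gcd(335, 79) = 1.
1 divides 148, so solutions exist.
Back-substitute for Bézout coefficients:
  1 = 19 - 6*3
  ... = 335*(25) + 79*(-106)
Scale by 148/1 = 148: (m₀, n₀) = (3700, -15688).
General solution: m = 3700 + 79t, n = -15688 - 335t for integer t.
m ≥ 0: smallest is 3700 mod 79 = 66 (at t = -46), with n = -278.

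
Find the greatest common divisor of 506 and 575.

gcd(575, 506):
  575 = 1×506 + 69
  506 = 7×69 + 23
  69 = 3×23
so gcd(575, 506) = 23.

23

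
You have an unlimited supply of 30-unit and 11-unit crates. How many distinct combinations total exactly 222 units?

Need nonnegative integers with 30j + 11k = 222.
gcd(30, 11) = 1, and 30·(-4) + 11·(11) = 1.
So (j₀, k₀) = (-888, 2442); general j = -888 + 11t, k = 2442 - 30t.
j ≥ 0 ⇒ t ≥ 81; k ≥ 0 ⇒ t ≤ 81. That's 1 value of t.

1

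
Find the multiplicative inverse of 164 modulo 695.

gcd(695, 164):
  695 = 4*164 + 39
  164 = 4*39 + 8
  39 = 4*8 + 7
  8 = 1*7 + 1
  7 = 7*1
so gcd(695, 164) = 1.
Back-substitute for Bézout coefficients:
  1 = 8 - 1*7
  ... = 164*(89) + 695*(-21)
So 164*89 ≡ 1 (mod 695), and 89 mod 695 = 89.

89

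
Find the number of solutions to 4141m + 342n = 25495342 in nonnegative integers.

18

gcd(4141, 342) = 1.
By Bézout, 4141·(37) + 342·(-448) = 1.
One solution: (340, 70431).
General: m = 340 + 342t, n = 70431 - 4141t.
m ≥ 0 ⇒ t ≥ 0; n ≥ 0 ⇒ t ≤ 17. So t ∈ [0, 17]: 18 solutions.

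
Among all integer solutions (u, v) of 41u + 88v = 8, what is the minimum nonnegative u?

gcd(88, 41) = 1.
1 divides 8, so solutions exist.
By Bézout, 41·(-15) + 88·(7) = 1.
Scale by 8/1 = 8: (u₀, v₀) = (-120, 56).
General solution: u = -120 + 88t, v = 56 - 41t for integer t.
u ≥ 0: smallest is -120 mod 88 = 56 (at t = 2), with v = -26.

56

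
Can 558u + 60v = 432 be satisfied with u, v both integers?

yes

gcd(558, 60) = 6  (558 = 9*60 + 18, 60 = 3*18 + 6, 18 = 3*6).
6 divides 432, so integer solutions exist.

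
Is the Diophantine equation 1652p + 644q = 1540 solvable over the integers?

yes

gcd(1652, 644):
  1652 = 2·644 + 364
  644 = 1·364 + 280
  364 = 1·280 + 84
  280 = 3·84 + 28
  84 = 3·28
so gcd(1652, 644) = 28.
28 divides 1540, so integer solutions exist.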